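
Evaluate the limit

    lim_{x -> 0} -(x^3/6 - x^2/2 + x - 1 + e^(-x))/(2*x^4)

Direct substitution gives 0/0.
Apply L'Hôpital: lim (x^2/2 - x + 1 - e^(-x))/(-8*x^3), still 0/0.
Apply L'Hôpital: lim (x - 1 + e^(-x))/(-24*x^2), still 0/0.
Apply L'Hôpital: lim (1 - e^(-x))/(-48*x), still 0/0.
After 4 applications of L'Hôpital's rule the quotient is (e^(-x))/(-48); substituting x = 0 gives -1/48.

-1/48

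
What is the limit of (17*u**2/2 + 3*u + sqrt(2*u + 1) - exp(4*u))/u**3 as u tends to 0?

-61/6

Substitution gives 0/0; apply L'Hôpital's rule 3 times.
After differentiating numerator and denominator 3 times the quotient is (-64*e^(4*u) + 3/(2*u + 1)^(5/2))/(6); at u = 0 this is -61/6.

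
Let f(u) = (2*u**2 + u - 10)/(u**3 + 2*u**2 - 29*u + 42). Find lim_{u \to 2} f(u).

At u = 2 both the top and bottom vanish — a removable singularity. Factoring out (u - 2) from each leaves (2*u + 5)/(u^2 + 4*u - 21), which at u = 2 equals -1.

-1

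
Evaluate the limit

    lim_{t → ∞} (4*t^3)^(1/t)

1

Base → ∞ and exponent → 0: an ∞^0 form.
Take logs: (1/t)·ln(4·t^3) = (ln 4 + 3·ln t)/t → 0.
So the limit is e^0 = 1.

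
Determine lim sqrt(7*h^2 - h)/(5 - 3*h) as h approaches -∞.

For large |h|, √(7*h^2 - h) ≈ √7·|h| and the denominator ≈ -3h.
Since h → −∞, |h| = −h, giving −√7/(-3) = √(7)/3.

√(7)/3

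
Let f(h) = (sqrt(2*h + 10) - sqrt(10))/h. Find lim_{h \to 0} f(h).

Substitution gives 0/0. Multiply numerator and denominator by the conjugate √(10 + 2h) + √10.
The numerator becomes (10 + 2h) − 10 = 2h, so the expression simplifies to 2/(√(10 + 2h) + √10).
Letting h → 0 gives 2/(2√10) = √(10)/10.

√(10)/10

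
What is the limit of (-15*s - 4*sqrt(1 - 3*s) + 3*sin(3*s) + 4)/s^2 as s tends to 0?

Substitution gives 0/0; apply L'Hôpital's rule 2 times.
After differentiating numerator and denominator 2 times the quotient is (-27*sin(3*s) + 9/(1 - 3*s)^(3/2))/(2); at s = 0 this is 9/2.

9/2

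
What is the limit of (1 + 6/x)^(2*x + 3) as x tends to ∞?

Write it as [(1 + 6/x)^x]^(2) · (1 + 6/x)^(3). The bracketed term tends to e^(6) and the second factor to 1, so the limit is e^(12).

e^(12)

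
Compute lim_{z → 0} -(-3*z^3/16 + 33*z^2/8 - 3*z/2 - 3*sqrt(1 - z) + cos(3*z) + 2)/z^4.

Substitution gives 0/0 (the numerator vanishes to order 4).
Expand each term to order z^4: the coefficient of z^4 in cos(3z) is 27/8 and in -3·√(1 - z) is 15/128.
Lower-order terms cancel with the polynomial part, so the numerator is (447/128)·z^4 + o(z^4), and the limit is (447/128)/(-1) = -447/128.

-447/128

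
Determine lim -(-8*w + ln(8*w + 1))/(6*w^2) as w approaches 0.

Direct substitution gives 0/0.
Apply L'Hôpital: lim (-8 + 8/(8*w + 1))/(-12*w), still 0/0.
After 2 applications of L'Hôpital's rule the quotient is (-64/(8*w + 1)^2)/(-12); substituting w = 0 gives 16/3.

16/3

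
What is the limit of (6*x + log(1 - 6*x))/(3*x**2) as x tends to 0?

-6

Direct substitution gives 0/0.
Apply L'Hôpital: lim (6 - 6/(1 - 6*x))/(6*x), still 0/0.
After 2 applications of L'Hôpital's rule the quotient is (-36/(1 - 6*x)^2)/(6); substituting x = 0 gives -6.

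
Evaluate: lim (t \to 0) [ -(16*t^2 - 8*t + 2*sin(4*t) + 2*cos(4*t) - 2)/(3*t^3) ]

64/9

Substitution gives 0/0 (the numerator vanishes to order 3).
Expand each term to order t^3: the coefficient of t^3 in 2·cos(4t) is 0 and in 2·sin(4t) is -64/3.
Lower-order terms cancel with the polynomial part, so the numerator is (-64/3)·t^3 + o(t^3), and the limit is (-64/3)/(-3) = 64/9.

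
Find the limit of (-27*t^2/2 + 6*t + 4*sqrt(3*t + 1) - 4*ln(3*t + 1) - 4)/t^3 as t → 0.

-117/4

Substitution gives 0/0 (the numerator vanishes to order 3).
Expand each term to order t^3: the coefficient of t^3 in -4·ln(1 + 3t) is -36 and in 4·√(1 + 3t) is 27/4.
Lower-order terms cancel with the polynomial part, so the numerator is (-117/4)·t^3 + o(t^3), and the limit is (-117/4)/(1) = -117/4.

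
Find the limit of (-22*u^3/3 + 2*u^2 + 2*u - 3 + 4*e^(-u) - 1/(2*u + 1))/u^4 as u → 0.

Substitution gives 0/0 (the numerator vanishes to order 4).
Expand each term to order u^4: the coefficient of u^4 in 4·e^(-u) is 1/6 and in −1/(1 + 2u) is -16.
Lower-order terms cancel with the polynomial part, so the numerator is (-95/6)·u^4 + o(u^4), and the limit is (-95/6)/(1) = -95/6.

-95/6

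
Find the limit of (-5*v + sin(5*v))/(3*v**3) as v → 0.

Direct substitution gives 0/0.
Apply L'Hôpital: lim (5*cos(5*v) - 5)/(9*v^2), still 0/0.
Apply L'Hôpital: lim (-25*sin(5*v))/(18*v), still 0/0.
After 3 applications of L'Hôpital's rule the quotient is (-125*cos(5*v))/(18); substituting v = 0 gives -125/18.

-125/18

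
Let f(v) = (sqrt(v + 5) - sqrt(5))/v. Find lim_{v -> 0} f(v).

√(5)/10

Substitution gives 0/0. Multiply numerator and denominator by the conjugate √(5 + v) + √5.
The numerator becomes (5 + v) − 5 = v, so the expression simplifies to 1/(√(5 + v) + √5).
Letting v → 0 gives 1/(2√5) = √(5)/10.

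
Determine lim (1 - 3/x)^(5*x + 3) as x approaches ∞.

Let L be the limit and take ln: ln L = lim (5x + 3)·ln(1 - 3/x) = lim (5x + 3)·(-3/x + O(1/x²)) = -15.
Hence L = e^(-15).

e^(-15)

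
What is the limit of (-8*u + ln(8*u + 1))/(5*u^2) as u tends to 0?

Direct substitution gives 0/0.
Apply L'Hôpital: lim (-8 + 8/(8*u + 1))/(10*u), still 0/0.
After 2 applications of L'Hôpital's rule the quotient is (-64/(8*u + 1)^2)/(10); substituting u = 0 gives -32/5.

-32/5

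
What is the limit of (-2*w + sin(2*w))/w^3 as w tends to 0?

Direct substitution gives 0/0.
Apply L'Hôpital: lim (2*cos(2*w) - 2)/(3*w^2), still 0/0.
Apply L'Hôpital: lim (-4*sin(2*w))/(6*w), still 0/0.
After 3 applications of L'Hôpital's rule the quotient is (-8*cos(2*w))/(6); substituting w = 0 gives -4/3.

-4/3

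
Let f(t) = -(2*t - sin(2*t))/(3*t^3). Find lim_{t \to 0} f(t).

-4/9

Direct substitution gives 0/0.
Apply L'Hôpital: lim (2 - 2*cos(2*t))/(-9*t^2), still 0/0.
Apply L'Hôpital: lim (4*sin(2*t))/(-18*t), still 0/0.
After 3 applications of L'Hôpital's rule the quotient is (8*cos(2*t))/(-18); substituting t = 0 gives -4/9.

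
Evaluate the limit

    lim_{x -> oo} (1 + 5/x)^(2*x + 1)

Write it as [(1 + 5/x)^x]^(2) · (1 + 5/x)^(1). The bracketed term tends to e^(5) and the second factor to 1, so the limit is e^(10).

e^(10)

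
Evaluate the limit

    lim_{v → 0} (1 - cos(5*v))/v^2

Substitution gives 0/0.
Use (1 − cos u)/u² → 1/2 with u = 5v: the limit is 5²/(2·1) = 25/2.

25/2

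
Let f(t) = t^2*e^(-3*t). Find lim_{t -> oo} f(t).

Write as t^2/e^{3t}, an ∞/∞ form.
Exponential growth dominates any polynomial, so repeated L'Hôpital (or the standard result) gives 0.

0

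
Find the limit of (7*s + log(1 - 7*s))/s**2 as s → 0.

Direct substitution gives 0/0.
Apply L'Hôpital: lim (7 - 7/(1 - 7*s))/(2*s), still 0/0.
After 2 applications of L'Hôpital's rule the quotient is (-49/(1 - 7*s)^2)/(2); substituting s = 0 gives -49/2.

-49/2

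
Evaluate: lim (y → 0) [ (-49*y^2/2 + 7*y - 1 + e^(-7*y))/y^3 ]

Direct substitution gives 0/0.
Apply L'Hôpital: lim (-49*y + 7 - 7*e^(-7*y))/(3*y^2), still 0/0.
Apply L'Hôpital: lim (-49 + 49*e^(-7*y))/(6*y), still 0/0.
After 3 applications of L'Hôpital's rule the quotient is (-343*e^(-7*y))/(6); substituting y = 0 gives -343/6.

-343/6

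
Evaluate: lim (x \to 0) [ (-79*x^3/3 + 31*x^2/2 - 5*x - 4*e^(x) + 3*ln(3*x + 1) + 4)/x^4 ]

Substitution gives 0/0 (the numerator vanishes to order 4).
Expand each term to order x^4: the coefficient of x^4 in -4·e^(x) is -1/6 and in 3·ln(1 + 3x) is -243/4.
Lower-order terms cancel with the polynomial part, so the numerator is (-731/12)·x^4 + o(x^4), and the limit is (-731/12)/(1) = -731/12.

-731/12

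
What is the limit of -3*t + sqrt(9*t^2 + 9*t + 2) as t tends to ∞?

This has the form ∞ − ∞. Multiply and divide by the conjugate √(9*t^2 + 9*t + 2) + 3t.
That gives (9t + 2) / (√(9*t^2 + 9*t + 2) + 3t).
Divide numerator and denominator by t: the limit is 9/(2·3) = 3/2.

3/2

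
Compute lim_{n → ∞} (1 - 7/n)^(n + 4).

e^(-7)

Let L be the limit and take ln: ln L = lim (n + 4)·ln(1 - 7/n) = lim (n + 4)·(-7/n + O(1/n²)) = -7.
Hence L = e^(-7).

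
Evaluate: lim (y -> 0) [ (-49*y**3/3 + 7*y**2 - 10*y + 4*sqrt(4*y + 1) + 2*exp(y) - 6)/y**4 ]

-479/12

Substitution gives 0/0; apply L'Hôpital's rule 4 times.
After differentiating numerator and denominator 4 times the quotient is (2*e^(y) - 960/(4*y + 1)^(7/2))/(24); at y = 0 this is -479/12.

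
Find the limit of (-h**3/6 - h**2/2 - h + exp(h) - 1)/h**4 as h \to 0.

1/24

Direct substitution gives 0/0.
Apply L'Hôpital: lim (-h^2/2 - h + e^(h) - 1)/(4*h^3), still 0/0.
Apply L'Hôpital: lim (-h + e^(h) - 1)/(12*h^2), still 0/0.
Apply L'Hôpital: lim (e^(h) - 1)/(24*h), still 0/0.
After 4 applications of L'Hôpital's rule the quotient is (e^(h))/(24); substituting h = 0 gives 1/24.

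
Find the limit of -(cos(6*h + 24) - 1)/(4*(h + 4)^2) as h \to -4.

Direct substitution gives 0/0.
Apply L'Hôpital: lim (-6*sin(6*h + 24))/(-8*h - 32), still 0/0.
After 2 applications of L'Hôpital's rule the quotient is (-36*cos(6*h + 24))/(-8); substituting h = -4 gives 9/2.

9/2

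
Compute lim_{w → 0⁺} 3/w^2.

As w → 0⁺, (w) → 0⁺, so (w)^2 → 0⁺ and 3/(w)^2 → ∞.

∞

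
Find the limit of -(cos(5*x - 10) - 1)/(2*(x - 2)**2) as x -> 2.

25/4

Direct substitution gives 0/0.
Apply L'Hôpital: lim (-5*sin(5*x - 10))/(8 - 4*x), still 0/0.
After 2 applications of L'Hôpital's rule the quotient is (-25*cos(5*x - 10))/(-4); substituting x = 2 gives 25/4.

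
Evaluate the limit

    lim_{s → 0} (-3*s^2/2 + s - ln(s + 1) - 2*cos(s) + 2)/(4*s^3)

-1/12

Substitution gives 0/0; apply L'Hôpital's rule 3 times.
After differentiating numerator and denominator 3 times the quotient is (-2*sin(s) - 2/(s + 1)^3)/(24); at s = 0 this is -1/12.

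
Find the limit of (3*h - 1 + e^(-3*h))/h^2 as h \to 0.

Direct substitution gives 0/0.
Apply L'Hôpital: lim (3 - 3*e^(-3*h))/(2*h), still 0/0.
After 2 applications of L'Hôpital's rule the quotient is (9*e^(-3*h))/(2); substituting h = 0 gives 9/2.

9/2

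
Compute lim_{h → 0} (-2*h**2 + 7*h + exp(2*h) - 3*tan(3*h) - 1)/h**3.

-77/3

Substitution gives 0/0; apply L'Hôpital's rule 3 times.
After differentiating numerator and denominator 3 times the quotient is (8*e^(2*h) - 486*tan(3*h)^4 - 648*tan(3*h)^2 - 162)/(6); at h = 0 this is -77/3.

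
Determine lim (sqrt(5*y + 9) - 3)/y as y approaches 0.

5/6

A 0/0 form; rationalise with √(9 + 5y) + √9. This collapses the numerator to 5y, leaving 5/(√(9 + 5y) + √9) → 5/(2√9) = 5/6.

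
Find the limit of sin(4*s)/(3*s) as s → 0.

4/3

Substitution gives 0/0.
Write it as (4/3)·sin(4s)/(4s); since sin(u)/u → 1, the limit is 4/3.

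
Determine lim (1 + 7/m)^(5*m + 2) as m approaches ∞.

e^(35)

Let L be the limit and take ln: ln L = lim (5m + 2)·ln(1 + 7/m) = lim (5m + 2)·(7/m + O(1/m²)) = 35.
Hence L = e^(35).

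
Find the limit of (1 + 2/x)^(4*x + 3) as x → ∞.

e^(8)

Let L be the limit and take ln: ln L = lim (4x + 3)·ln(1 + 2/x) = lim (4x + 3)·(2/x + O(1/x²)) = 8.
Hence L = e^(8).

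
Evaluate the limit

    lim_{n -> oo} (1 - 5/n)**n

e^(-5)

Let L be the limit and take ln: ln L = lim (n)·ln(1 - 5/n) = lim (n)·(-5/n + O(1/n²)) = -5.
Hence L = e^(-5).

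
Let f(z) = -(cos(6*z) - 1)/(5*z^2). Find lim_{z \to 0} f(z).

Direct substitution gives 0/0.
Apply L'Hôpital: lim (-6*sin(6*z))/(-10*z), still 0/0.
After 2 applications of L'Hôpital's rule the quotient is (-36*cos(6*z))/(-10); substituting z = 0 gives 18/5.

18/5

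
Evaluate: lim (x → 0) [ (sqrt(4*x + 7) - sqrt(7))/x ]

2*√(7)/7

A 0/0 form; rationalise with √(7 + 4x) + √7. This collapses the numerator to 4x, leaving 4/(√(7 + 4x) + √7) → 4/(2√7) = 2*√(7)/7.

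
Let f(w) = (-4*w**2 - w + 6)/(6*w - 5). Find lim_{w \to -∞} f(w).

∞

The numerator has higher degree (2 > 1); the quotient behaves like (-4/(6))·w^1 for large |w|.
As w → −∞ this diverges to ∞.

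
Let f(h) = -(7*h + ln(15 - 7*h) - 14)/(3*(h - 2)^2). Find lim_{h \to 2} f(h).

49/6

Direct substitution gives 0/0.
Apply L'Hôpital: lim (7 - 7/(15 - 7*h))/(12 - 6*h), still 0/0.
After 2 applications of L'Hôpital's rule the quotient is (-49/(15 - 7*h)^2)/(-6); substituting h = 2 gives 49/6.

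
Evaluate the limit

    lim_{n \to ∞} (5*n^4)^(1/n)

1

Base → ∞ and exponent → 0: an ∞^0 form.
Take logs: (1/n)·ln(5·n^4) = (ln 5 + 4·ln n)/n → 0.
So the limit is e^0 = 1.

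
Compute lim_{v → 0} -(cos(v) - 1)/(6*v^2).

1/12

Direct substitution gives 0/0.
Apply L'Hôpital: lim (-sin(v))/(-12*v), still 0/0.
After 2 applications of L'Hôpital's rule the quotient is (-cos(v))/(-12); substituting v = 0 gives 1/12.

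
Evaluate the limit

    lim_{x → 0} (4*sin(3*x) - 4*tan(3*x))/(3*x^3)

-18

Substitution gives 0/0 (the numerator vanishes to order 3).
Expand each term to order x^3: the coefficient of x^3 in 4·sin(3x) is -18 and in -4·tan(3x) is -36.
Lower-order terms cancel with the polynomial part, so the numerator is (-54)·x^3 + o(x^3), and the limit is (-54)/(3) = -18.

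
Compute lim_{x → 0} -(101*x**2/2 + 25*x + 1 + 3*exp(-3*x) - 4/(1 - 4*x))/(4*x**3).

Substitution gives 0/0 (the numerator vanishes to order 3).
Expand each term to order x^3: the coefficient of x^3 in -4·1/(1 - 4x) is -256 and in 3·e^(-3x) is -27/2.
Lower-order terms cancel with the polynomial part, so the numerator is (-539/2)·x^3 + o(x^3), and the limit is (-539/2)/(-4) = 539/8.

539/8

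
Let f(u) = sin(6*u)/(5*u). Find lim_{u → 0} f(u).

Substitution gives 0/0.
Write it as (6/5)·sin(6u)/(6u); since sin(θ)/θ → 1, the limit is 6/5.

6/5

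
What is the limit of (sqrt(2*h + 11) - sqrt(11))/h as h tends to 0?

√(11)/11

Substitution gives 0/0. Multiply numerator and denominator by the conjugate √(11 + 2h) + √11.
The numerator becomes (11 + 2h) − 11 = 2h, so the expression simplifies to 2/(√(11 + 2h) + √11).
Letting h → 0 gives 2/(2√11) = √(11)/11.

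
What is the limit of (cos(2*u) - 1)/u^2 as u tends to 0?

-2

Direct substitution gives 0/0.
Apply L'Hôpital: lim (-2*sin(2*u))/(2*u), still 0/0.
After 2 applications of L'Hôpital's rule the quotient is (-4*cos(2*u))/(2); substituting u = 0 gives -2.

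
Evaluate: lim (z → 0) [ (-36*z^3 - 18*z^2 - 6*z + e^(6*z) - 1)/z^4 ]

Direct substitution gives 0/0.
Apply L'Hôpital: lim (-108*z^2 - 36*z + 6*e^(6*z) - 6)/(4*z^3), still 0/0.
Apply L'Hôpital: lim (-216*z + 36*e^(6*z) - 36)/(12*z^2), still 0/0.
Apply L'Hôpital: lim (216*e^(6*z) - 216)/(24*z), still 0/0.
After 4 applications of L'Hôpital's rule the quotient is (1296*e^(6*z))/(24); substituting z = 0 gives 54.

54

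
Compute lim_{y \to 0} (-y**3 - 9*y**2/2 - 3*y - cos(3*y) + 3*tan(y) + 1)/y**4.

-27/8

Substitution gives 0/0; apply L'Hôpital's rule 4 times.
After differentiating numerator and denominator 4 times the quotient is (-81*cos(3*y) + 72*tan(y)^5 + 120*tan(y)^3 + 48*tan(y))/(24); at y = 0 this is -27/8.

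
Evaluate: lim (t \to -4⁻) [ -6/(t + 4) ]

As t → -4⁻, (t + 4) → 0⁻, so (t + 4)^1 → 0⁻ and -6/(t + 4)^1 → ∞.

∞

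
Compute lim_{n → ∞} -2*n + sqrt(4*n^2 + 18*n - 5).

9/2

This has the form ∞ − ∞. Multiply and divide by the conjugate √(4*n^2 + 18*n - 5) + 2n.
That gives (18n - 5) / (√(4*n^2 + 18*n - 5) + 2n).
Divide numerator and denominator by n: the limit is 18/(2·2) = 9/2.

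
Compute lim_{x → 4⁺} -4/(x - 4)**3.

-∞

As x → 4⁺, (x - 4) → 0⁺, so (x - 4)^3 → 0⁺ and -4/(x - 4)^3 → -∞.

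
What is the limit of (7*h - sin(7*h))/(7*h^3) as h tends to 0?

49/6

Direct substitution gives 0/0.
Apply L'Hôpital: lim (7 - 7*cos(7*h))/(21*h^2), still 0/0.
Apply L'Hôpital: lim (49*sin(7*h))/(42*h), still 0/0.
After 3 applications of L'Hôpital's rule the quotient is (343*cos(7*h))/(42); substituting h = 0 gives 49/6.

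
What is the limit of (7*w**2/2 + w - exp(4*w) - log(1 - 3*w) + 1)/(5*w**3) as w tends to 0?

Substitution gives 0/0; apply L'Hôpital's rule 3 times.
After differentiating numerator and denominator 3 times the quotient is (-64*e^(4*w) - 54/(3*w - 1)^3)/(30); at w = 0 this is -1/3.

-1/3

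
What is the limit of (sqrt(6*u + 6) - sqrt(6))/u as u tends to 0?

√(6)/2

A 0/0 form; rationalise with √(6 + 6u) + √6. This collapses the numerator to 6u, leaving 6/(√(6 + 6u) + √6) → 6/(2√6) = √(6)/2.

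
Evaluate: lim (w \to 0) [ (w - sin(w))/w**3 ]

1/6

Direct substitution gives 0/0.
Apply L'Hôpital: lim (1 - cos(w))/(3*w^2), still 0/0.
Apply L'Hôpital: lim (sin(w))/(6*w), still 0/0.
After 3 applications of L'Hôpital's rule the quotient is (cos(w))/(6); substituting w = 0 gives 1/6.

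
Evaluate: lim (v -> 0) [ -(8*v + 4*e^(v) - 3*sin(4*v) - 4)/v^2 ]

-2

Substitution gives 0/0 (the numerator vanishes to order 2).
Expand each term to order v^2: the coefficient of v^2 in -3·sin(4v) is 0 and in 4·e^(v) is 2.
Lower-order terms cancel with the polynomial part, so the numerator is (2)·v^2 + o(v^2), and the limit is (2)/(-1) = -2.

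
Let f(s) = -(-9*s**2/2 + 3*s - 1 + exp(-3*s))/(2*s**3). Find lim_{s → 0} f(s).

Direct substitution gives 0/0.
Apply L'Hôpital: lim (-9*s + 3 - 3*e^(-3*s))/(-6*s^2), still 0/0.
Apply L'Hôpital: lim (-9 + 9*e^(-3*s))/(-12*s), still 0/0.
After 3 applications of L'Hôpital's rule the quotient is (-27*e^(-3*s))/(-12); substituting s = 0 gives 9/4.

9/4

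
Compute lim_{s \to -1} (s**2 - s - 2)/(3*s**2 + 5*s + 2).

3

Since s = -1 makes numerator and denominator zero, (s + 1) divides both.
Cancelling it gives (s - 2)/(3*s + 2); now plug in s = -1 to get 3.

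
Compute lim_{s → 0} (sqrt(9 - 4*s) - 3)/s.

Substitution gives 0/0. Multiply numerator and denominator by the conjugate √(9 - 4s) + √9.
The numerator becomes (9 - 4s) − 9 = -4s, so the expression simplifies to -4/(√(9 - 4s) + √9).
Letting s → 0 gives -4/(2√9) = -2/3.

-2/3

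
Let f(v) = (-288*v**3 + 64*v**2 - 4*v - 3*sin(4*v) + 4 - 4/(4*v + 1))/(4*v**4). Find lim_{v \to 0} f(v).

-256

Substitution gives 0/0 (the numerator vanishes to order 4).
Expand each term to order v^4: the coefficient of v^4 in -4·1/(1 + 4v) is -1024 and in -3·sin(4v) is 0.
Lower-order terms cancel with the polynomial part, so the numerator is (-1024)·v^4 + o(v^4), and the limit is (-1024)/(4) = -256.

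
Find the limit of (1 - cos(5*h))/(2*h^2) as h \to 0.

25/4

Substitution gives 0/0.
Use (1 − cos u)/u² → 1/2 with u = 5h: the limit is 5²/(2·2) = 25/4.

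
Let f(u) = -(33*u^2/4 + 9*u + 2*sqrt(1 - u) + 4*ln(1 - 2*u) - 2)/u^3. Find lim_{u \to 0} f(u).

259/24

Substitution gives 0/0; apply L'Hôpital's rule 3 times.
After differentiating numerator and denominator 3 times the quotient is (64/(2*u - 1)^3 - 3/(4*(1 - u)^(5/2)))/(-6); at u = 0 this is 259/24.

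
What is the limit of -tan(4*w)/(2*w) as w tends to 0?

Substitution gives 0/0.
Since tan(u)/u → 1 as u → 0, tan(4w)/(4w) → 1 and the limit is 4/(-2) = -2.

-2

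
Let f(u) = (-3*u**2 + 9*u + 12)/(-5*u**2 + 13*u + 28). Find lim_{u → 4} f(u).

Since u = 4 makes numerator and denominator zero, (u - 4) divides both.
Cancelling it gives (-3*u - 3)/(-5*u - 7); now plug in u = 4 to get 5/9.

5/9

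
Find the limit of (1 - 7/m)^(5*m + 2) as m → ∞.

e^(-35)

The base → 1 and the exponent → ∞: a 1^∞ form.
Take logarithms: (5m + 2)·ln(1 - 7/m). Since ln(1+u) ~ u for small u, this behaves like (5m)·(-7/m) → -35.
So the limit is e^(-35).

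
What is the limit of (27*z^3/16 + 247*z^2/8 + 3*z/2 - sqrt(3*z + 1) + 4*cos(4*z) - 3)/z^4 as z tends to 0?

17599/384

Substitution gives 0/0 (the numerator vanishes to order 4).
Expand each term to order z^4: the coefficient of z^4 in −√(1 + 3z) is 405/128 and in 4·cos(4z) is 128/3.
Lower-order terms cancel with the polynomial part, so the numerator is (17599/384)·z^4 + o(z^4), and the limit is (17599/384)/(1) = 17599/384.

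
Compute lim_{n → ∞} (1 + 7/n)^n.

Let L be the limit and take ln: ln L = lim (n)·ln(1 + 7/n) = lim (n)·(7/n + O(1/n²)) = 7.
Hence L = e^(7).

e^(7)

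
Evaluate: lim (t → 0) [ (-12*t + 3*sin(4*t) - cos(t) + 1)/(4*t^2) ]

1/8

Substitution gives 0/0 (the numerator vanishes to order 2).
Expand each term to order t^2: the coefficient of t^2 in 3·sin(4t) is 0 and in −cos(t) is 1/2.
Lower-order terms cancel with the polynomial part, so the numerator is (1/2)·t^2 + o(t^2), and the limit is (1/2)/(4) = 1/8.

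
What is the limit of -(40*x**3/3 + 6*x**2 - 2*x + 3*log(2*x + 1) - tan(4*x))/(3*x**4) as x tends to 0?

Substitution gives 0/0 (the numerator vanishes to order 4).
Expand each term to order x^4: the coefficient of x^4 in −tan(4x) is 0 and in 3·ln(1 + 2x) is -12.
Lower-order terms cancel with the polynomial part, so the numerator is (-12)·x^4 + o(x^4), and the limit is (-12)/(-3) = 4.

4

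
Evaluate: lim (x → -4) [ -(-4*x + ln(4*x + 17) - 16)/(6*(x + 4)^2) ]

Direct substitution gives 0/0.
Apply L'Hôpital: lim (-4 + 4/(4*x + 17))/(-12*x - 48), still 0/0.
After 2 applications of L'Hôpital's rule the quotient is (-16/(4*x + 17)^2)/(-12); substituting x = -4 gives 4/3.

4/3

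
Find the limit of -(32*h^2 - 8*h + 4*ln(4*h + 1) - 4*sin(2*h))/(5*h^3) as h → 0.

-272/15

Substitution gives 0/0; apply L'Hôpital's rule 3 times.
After differentiating numerator and denominator 3 times the quotient is (32*cos(2*h) + 512/(4*h + 1)^3)/(-30); at h = 0 this is -272/15.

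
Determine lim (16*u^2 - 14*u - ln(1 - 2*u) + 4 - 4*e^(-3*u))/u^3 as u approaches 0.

62/3

Substitution gives 0/0 (the numerator vanishes to order 3).
Expand each term to order u^3: the coefficient of u^3 in -4·e^(-3u) is 18 and in −ln(1 - 2u) is 8/3.
Lower-order terms cancel with the polynomial part, so the numerator is (62/3)·u^3 + o(u^3), and the limit is (62/3)/(1) = 62/3.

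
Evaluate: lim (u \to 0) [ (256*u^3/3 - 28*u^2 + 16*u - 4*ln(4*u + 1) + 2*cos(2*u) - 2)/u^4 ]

Substitution gives 0/0 (the numerator vanishes to order 4).
Expand each term to order u^4: the coefficient of u^4 in 2·cos(2u) is 4/3 and in -4·ln(1 + 4u) is 256.
Lower-order terms cancel with the polynomial part, so the numerator is (772/3)·u^4 + o(u^4), and the limit is (772/3)/(1) = 772/3.

772/3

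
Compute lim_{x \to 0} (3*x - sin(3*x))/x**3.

9/2

Direct substitution gives 0/0.
Apply L'Hôpital: lim (3 - 3*cos(3*x))/(3*x^2), still 0/0.
Apply L'Hôpital: lim (9*sin(3*x))/(6*x), still 0/0.
After 3 applications of L'Hôpital's rule the quotient is (27*cos(3*x))/(6); substituting x = 0 gives 9/2.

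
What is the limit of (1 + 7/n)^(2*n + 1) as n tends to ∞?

Let L be the limit and take ln: ln L = lim (2n + 1)·ln(1 + 7/n) = lim (2n + 1)·(7/n + O(1/n²)) = 14.
Hence L = e^(14).

e^(14)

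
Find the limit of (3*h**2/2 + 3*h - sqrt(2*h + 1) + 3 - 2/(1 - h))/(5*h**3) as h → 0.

Substitution gives 0/0; apply L'Hôpital's rule 3 times.
After differentiating numerator and denominator 3 times the quotient is (-3/(2*h + 1)^(5/2) - 12/(h - 1)^4)/(30); at h = 0 this is -1/2.

-1/2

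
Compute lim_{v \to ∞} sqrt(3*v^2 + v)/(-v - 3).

-√(3)

For large |v|, √(3*v^2 + v) ≈ √3·|v| and the denominator ≈ -v.
Since v → +∞, |v| = v, giving √3/(-1) = -√(3).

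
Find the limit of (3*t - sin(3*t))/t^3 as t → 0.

9/2

Direct substitution gives 0/0.
Apply L'Hôpital: lim (3 - 3*cos(3*t))/(3*t^2), still 0/0.
Apply L'Hôpital: lim (9*sin(3*t))/(6*t), still 0/0.
After 3 applications of L'Hôpital's rule the quotient is (27*cos(3*t))/(6); substituting t = 0 gives 9/2.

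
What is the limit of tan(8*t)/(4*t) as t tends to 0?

Substitution gives 0/0.
Since tan(u)/u → 1 as u → 0, tan(8t)/(8t) → 1 and the limit is 8/4 = 2.

2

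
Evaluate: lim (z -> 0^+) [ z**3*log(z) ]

This is a 0·(−∞) form. Rewrite as 1·ln(z) / z^(−3) and apply L'Hôpital:
the derivative quotient is 1·(1/z) / (−3·z^(−4)) = (-1/3)·z^3 → 0.

0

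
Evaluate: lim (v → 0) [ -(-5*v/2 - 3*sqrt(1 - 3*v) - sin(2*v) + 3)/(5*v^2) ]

-27/40

Substitution gives 0/0; apply L'Hôpital's rule 2 times.
After differentiating numerator and denominator 2 times the quotient is (4*sin(2*v) + 27/(4*(1 - 3*v)^(3/2)))/(-10); at v = 0 this is -27/40.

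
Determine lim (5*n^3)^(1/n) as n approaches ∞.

1

Base → ∞ and exponent → 0: an ∞^0 form.
Take logs: (1/n)·ln(5·n^3) = (ln 5 + 3·ln n)/n → 0.
So the limit is e^0 = 1.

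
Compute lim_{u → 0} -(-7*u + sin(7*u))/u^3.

343/6

Direct substitution gives 0/0.
Apply L'Hôpital: lim (7*cos(7*u) - 7)/(-3*u^2), still 0/0.
Apply L'Hôpital: lim (-49*sin(7*u))/(-6*u), still 0/0.
After 3 applications of L'Hôpital's rule the quotient is (-343*cos(7*u))/(-6); substituting u = 0 gives 343/6.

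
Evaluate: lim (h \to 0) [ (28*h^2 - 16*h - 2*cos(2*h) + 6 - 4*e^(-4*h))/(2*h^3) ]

Substitution gives 0/0; apply L'Hôpital's rule 3 times.
After differentiating numerator and denominator 3 times the quotient is (-16*sin(2*h) + 256*e^(-4*h))/(12); at h = 0 this is 64/3.

64/3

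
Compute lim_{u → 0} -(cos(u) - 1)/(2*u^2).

Direct substitution gives 0/0.
Apply L'Hôpital: lim (-sin(u))/(-4*u), still 0/0.
After 2 applications of L'Hôpital's rule the quotient is (-cos(u))/(-4); substituting u = 0 gives 1/4.

1/4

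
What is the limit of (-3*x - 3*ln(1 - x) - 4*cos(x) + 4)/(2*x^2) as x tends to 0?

Substitution gives 0/0 (the numerator vanishes to order 2).
Expand each term to order x^2: the coefficient of x^2 in -4·cos(x) is 2 and in -3·ln(1 - x) is 3/2.
Lower-order terms cancel with the polynomial part, so the numerator is (7/2)·x^2 + o(x^2), and the limit is (7/2)/(2) = 7/4.

7/4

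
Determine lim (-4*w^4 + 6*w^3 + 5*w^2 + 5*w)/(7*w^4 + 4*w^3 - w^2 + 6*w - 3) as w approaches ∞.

-4/7

Numerator and denominator both have degree 4.
Dividing every term by w^4, all lower-order terms vanish and the limit is the ratio of leading coefficients, -4/(7) = -4/7.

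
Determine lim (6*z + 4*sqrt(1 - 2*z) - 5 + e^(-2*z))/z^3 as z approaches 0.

Substitution gives 0/0 (the numerator vanishes to order 3).
Expand each term to order z^3: the coefficient of z^3 in 4·√(1 - 2z) is -2 and in e^(-2z) is -4/3.
Lower-order terms cancel with the polynomial part, so the numerator is (-10/3)·z^3 + o(z^3), and the limit is (-10/3)/(1) = -10/3.

-10/3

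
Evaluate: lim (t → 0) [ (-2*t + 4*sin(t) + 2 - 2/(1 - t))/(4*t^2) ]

-1/2

Substitution gives 0/0 (the numerator vanishes to order 2).
Expand each term to order t^2: the coefficient of t^2 in -2·1/(1 - t) is -2 and in 4·sin(t) is 0.
Lower-order terms cancel with the polynomial part, so the numerator is (-2)·t^2 + o(t^2), and the limit is (-2)/(4) = -1/2.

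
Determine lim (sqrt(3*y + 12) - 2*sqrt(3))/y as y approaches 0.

√(3)/4

Substitution gives 0/0. Multiply numerator and denominator by the conjugate √(12 + 3y) + √12.
The numerator becomes (12 + 3y) − 12 = 3y, so the expression simplifies to 3/(√(12 + 3y) + √12).
Letting y → 0 gives 3/(2√12) = √(3)/4.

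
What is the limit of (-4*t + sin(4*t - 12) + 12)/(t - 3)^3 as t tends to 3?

-32/3

Direct substitution gives 0/0.
Apply L'Hôpital: lim (4*cos(4*t - 12) - 4)/(3*(t - 3)^2), still 0/0.
Apply L'Hôpital: lim (-16*sin(4*t - 12))/(6*t - 18), still 0/0.
After 3 applications of L'Hôpital's rule the quotient is (-64*cos(4*t - 12))/(6); substituting t = 3 gives -32/3.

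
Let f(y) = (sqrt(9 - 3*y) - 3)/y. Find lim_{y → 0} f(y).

Substitution gives 0/0. Multiply numerator and denominator by the conjugate √(9 - 3y) + √9.
The numerator becomes (9 - 3y) − 9 = -3y, so the expression simplifies to -3/(√(9 - 3y) + √9).
Letting y → 0 gives -3/(2√9) = -1/2.

-1/2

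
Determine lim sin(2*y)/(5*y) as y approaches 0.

Substitution gives 0/0.
Write it as (2/5)·sin(2y)/(2y); since sin(u)/u → 1, the limit is 2/5.

2/5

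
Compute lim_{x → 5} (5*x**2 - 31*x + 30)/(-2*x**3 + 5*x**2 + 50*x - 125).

At x = 5 both the top and bottom vanish — a removable singularity. Factoring out (x - 5) from each leaves (5*x - 6)/(-2*x^2 - 5*x + 25), which at x = 5 equals -19/50.

-19/50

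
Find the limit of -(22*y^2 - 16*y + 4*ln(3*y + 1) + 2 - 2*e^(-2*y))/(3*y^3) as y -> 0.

-116/9

Substitution gives 0/0; apply L'Hôpital's rule 3 times.
After differentiating numerator and denominator 3 times the quotient is (16*e^(-2*y) + 216/(3*y + 1)^3)/(-18); at y = 0 this is -116/9.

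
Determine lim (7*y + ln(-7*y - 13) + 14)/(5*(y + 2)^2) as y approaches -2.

Direct substitution gives 0/0.
Apply L'Hôpital: lim (7 - 7/(-7*y - 13))/(10*y + 20), still 0/0.
After 2 applications of L'Hôpital's rule the quotient is (-49/(-7*y - 13)^2)/(10); substituting y = -2 gives -49/10.

-49/10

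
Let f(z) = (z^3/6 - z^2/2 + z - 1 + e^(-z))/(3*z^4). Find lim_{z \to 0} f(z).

1/72

Direct substitution gives 0/0.
Apply L'Hôpital: lim (z^2/2 - z + 1 - e^(-z))/(12*z^3), still 0/0.
Apply L'Hôpital: lim (z - 1 + e^(-z))/(36*z^2), still 0/0.
Apply L'Hôpital: lim (1 - e^(-z))/(72*z), still 0/0.
After 4 applications of L'Hôpital's rule the quotient is (e^(-z))/(72); substituting z = 0 gives 1/72.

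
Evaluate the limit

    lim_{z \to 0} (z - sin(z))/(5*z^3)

1/30

Direct substitution gives 0/0.
Apply L'Hôpital: lim (1 - cos(z))/(15*z^2), still 0/0.
Apply L'Hôpital: lim (sin(z))/(30*z), still 0/0.
After 3 applications of L'Hôpital's rule the quotient is (cos(z))/(30); substituting z = 0 gives 1/30.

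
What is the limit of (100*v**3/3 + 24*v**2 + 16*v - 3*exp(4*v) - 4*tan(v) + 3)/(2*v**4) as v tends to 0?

-16

Substitution gives 0/0; apply L'Hôpital's rule 4 times.
After differentiating numerator and denominator 4 times the quotient is (-768*e^(4*v) - 96*tan(v)^5 - 160*tan(v)^3 - 64*tan(v))/(48); at v = 0 this is -16.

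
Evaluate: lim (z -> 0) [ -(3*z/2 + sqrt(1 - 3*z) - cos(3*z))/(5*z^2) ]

Substitution gives 0/0; apply L'Hôpital's rule 2 times.
After differentiating numerator and denominator 2 times the quotient is (9*cos(3*z) - 9/(4*(1 - 3*z)^(3/2)))/(-10); at z = 0 this is -27/40.

-27/40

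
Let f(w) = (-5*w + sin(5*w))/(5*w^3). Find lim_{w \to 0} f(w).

Direct substitution gives 0/0.
Apply L'Hôpital: lim (5*cos(5*w) - 5)/(15*w^2), still 0/0.
Apply L'Hôpital: lim (-25*sin(5*w))/(30*w), still 0/0.
After 3 applications of L'Hôpital's rule the quotient is (-125*cos(5*w))/(30); substituting w = 0 gives -25/6.

-25/6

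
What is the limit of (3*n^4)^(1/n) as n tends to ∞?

Base → ∞ and exponent → 0: an ∞^0 form.
Take logs: (1/n)·ln(3·n^4) = (ln 3 + 4·ln n)/n → 0.
So the limit is e^0 = 1.

1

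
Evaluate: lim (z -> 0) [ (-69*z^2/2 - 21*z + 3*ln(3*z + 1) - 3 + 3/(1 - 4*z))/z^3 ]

219

Substitution gives 0/0; apply L'Hôpital's rule 3 times.
After differentiating numerator and denominator 3 times the quotient is (1152/(4*z - 1)^4 + 162/(3*z + 1)^3)/(6); at z = 0 this is 219.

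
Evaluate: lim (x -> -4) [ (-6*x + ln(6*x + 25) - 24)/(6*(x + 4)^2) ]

Direct substitution gives 0/0.
Apply L'Hôpital: lim (-6 + 6/(6*x + 25))/(12*x + 48), still 0/0.
After 2 applications of L'Hôpital's rule the quotient is (-36/(6*x + 25)^2)/(12); substituting x = -4 gives -3.

-3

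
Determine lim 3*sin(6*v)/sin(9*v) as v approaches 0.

Substitution gives 0/0.
Divide numerator and denominator by v: sin(6v)/v → 6 and sin(9v)/v → 9, so the limit is 3·6/9 = 2.

2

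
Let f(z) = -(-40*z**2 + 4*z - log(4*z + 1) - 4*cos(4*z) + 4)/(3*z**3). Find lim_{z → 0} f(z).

Substitution gives 0/0; apply L'Hôpital's rule 3 times.
After differentiating numerator and denominator 3 times the quotient is (-256*sin(4*z) - 128/(4*z + 1)^3)/(-18); at z = 0 this is 64/9.

64/9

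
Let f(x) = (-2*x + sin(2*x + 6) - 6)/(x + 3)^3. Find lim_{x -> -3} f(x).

Direct substitution gives 0/0.
Apply L'Hôpital: lim (2*cos(2*x + 6) - 2)/(3*(x + 3)^2), still 0/0.
Apply L'Hôpital: lim (-4*sin(2*x + 6))/(6*x + 18), still 0/0.
After 3 applications of L'Hôpital's rule the quotient is (-8*cos(2*x + 6))/(6); substituting x = -3 gives -4/3.

-4/3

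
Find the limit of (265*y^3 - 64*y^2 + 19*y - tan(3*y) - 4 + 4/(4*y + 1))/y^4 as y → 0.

Substitution gives 0/0 (the numerator vanishes to order 4).
Expand each term to order y^4: the coefficient of y^4 in −tan(3y) is 0 and in 4·1/(1 + 4y) is 1024.
Lower-order terms cancel with the polynomial part, so the numerator is (1024)·y^4 + o(y^4), and the limit is (1024)/(1) = 1024.

1024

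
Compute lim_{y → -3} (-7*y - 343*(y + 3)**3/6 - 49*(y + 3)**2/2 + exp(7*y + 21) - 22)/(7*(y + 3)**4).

Direct substitution gives 0/0.
Apply L'Hôpital: lim (-49*y - 343*(y + 3)^2/2 + 7*e^(7*y + 21) - 154)/(28*(y + 3)^3), still 0/0.
Apply L'Hôpital: lim (-343*y + 49*e^(7*y + 21) - 1078)/(84*(y + 3)^2), still 0/0.
Apply L'Hôpital: lim (343*e^(7*y + 21) - 343)/(168*y + 504), still 0/0.
After 4 applications of L'Hôpital's rule the quotient is (2401*e^(7*y + 21))/(168); substituting y = -3 gives 343/24.

343/24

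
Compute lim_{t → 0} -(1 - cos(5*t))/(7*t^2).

Substitution gives 0/0.
Use (1 − cos u)/u² → 1/2 with u = 5t: the limit is 5²/(2·(-7)) = -25/14.

-25/14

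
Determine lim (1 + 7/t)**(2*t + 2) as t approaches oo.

e^(14)

Let L be the limit and take ln: ln L = lim (2t + 2)·ln(1 + 7/t) = lim (2t + 2)·(7/t + O(1/t²)) = 14.
Hence L = e^(14).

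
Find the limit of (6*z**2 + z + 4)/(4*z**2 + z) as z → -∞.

3/2

Numerator and denominator both have degree 2.
Dividing every term by z^2, all lower-order terms vanish and the limit is the ratio of leading coefficients, 6/(4) = 3/2.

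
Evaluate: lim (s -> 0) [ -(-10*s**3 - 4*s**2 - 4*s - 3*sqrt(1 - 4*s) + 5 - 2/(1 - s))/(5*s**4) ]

Substitution gives 0/0; apply L'Hôpital's rule 4 times.
After differentiating numerator and denominator 4 times the quotient is (48/(s - 1)^5 + 720/(1 - 4*s)^(7/2))/(-120); at s = 0 this is -28/5.

-28/5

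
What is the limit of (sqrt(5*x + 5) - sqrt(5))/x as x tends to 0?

A 0/0 form; rationalise with √(5 + 5x) + √5. This collapses the numerator to 5x, leaving 5/(√(5 + 5x) + √5) → 5/(2√5) = √(5)/2.

√(5)/2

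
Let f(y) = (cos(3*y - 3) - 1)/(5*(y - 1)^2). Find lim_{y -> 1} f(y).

-9/10

Direct substitution gives 0/0.
Apply L'Hôpital: lim (-3*sin(3*y - 3))/(10*y - 10), still 0/0.
After 2 applications of L'Hôpital's rule the quotient is (-9*cos(3*y - 3))/(10); substituting y = 1 gives -9/10.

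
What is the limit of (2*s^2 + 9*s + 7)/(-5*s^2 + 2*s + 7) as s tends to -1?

At s = -1 both the top and bottom vanish — a removable singularity. Factoring out (s + 1) from each leaves (2*s + 7)/(7 - 5*s), which at s = -1 equals 5/12.

5/12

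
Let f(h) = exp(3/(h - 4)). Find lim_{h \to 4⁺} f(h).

∞

As h → 4⁺, 3/(h - 4) → +∞, so e^(3/(h - 4)) → ∞.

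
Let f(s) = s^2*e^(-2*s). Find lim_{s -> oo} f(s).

Write as s^2/e^{2s}, an ∞/∞ form.
Exponential growth dominates any polynomial, so repeated L'Hôpital (or the standard result) gives 0.

0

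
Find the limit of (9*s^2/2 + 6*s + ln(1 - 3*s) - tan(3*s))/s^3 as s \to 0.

-18

Substitution gives 0/0 (the numerator vanishes to order 3).
Expand each term to order s^3: the coefficient of s^3 in −tan(3s) is -9 and in ln(1 - 3s) is -9.
Lower-order terms cancel with the polynomial part, so the numerator is (-18)·s^3 + o(s^3), and the limit is (-18)/(1) = -18.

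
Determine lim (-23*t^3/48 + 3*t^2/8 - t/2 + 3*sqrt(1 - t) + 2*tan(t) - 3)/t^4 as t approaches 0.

Substitution gives 0/0 (the numerator vanishes to order 4).
Expand each term to order t^4: the coefficient of t^4 in 2·tan(t) is 0 and in 3·√(1 - t) is -15/128.
Lower-order terms cancel with the polynomial part, so the numerator is (-15/128)·t^4 + o(t^4), and the limit is (-15/128)/(1) = -15/128.

-15/128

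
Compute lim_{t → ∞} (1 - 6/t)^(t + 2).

The base → 1 and the exponent → ∞: a 1^∞ form.
Take logarithms: (t + 2)·ln(1 - 6/t). Since ln(1+u) ~ u for small u, this behaves like (t)·(-6/t) → -6.
So the limit is e^(-6).

e^(-6)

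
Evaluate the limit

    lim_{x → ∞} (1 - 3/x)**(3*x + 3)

e^(-9)

The base → 1 and the exponent → ∞: a 1^∞ form.
Take logarithms: (3x + 3)·ln(1 - 3/x). Since ln(1+u) ~ u for small u, this behaves like (3x)·(-3/x) → -9.
So the limit is e^(-9).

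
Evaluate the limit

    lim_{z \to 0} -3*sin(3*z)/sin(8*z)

Substitution gives 0/0.
Divide numerator and denominator by z: sin(3z)/z → 3 and sin(8z)/z → 8, so the limit is -3·3/8 = -9/8.

-9/8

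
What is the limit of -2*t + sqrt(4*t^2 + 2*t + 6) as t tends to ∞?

1/2

This has the form ∞ − ∞. Multiply and divide by the conjugate √(4*t^2 + 2*t + 6) + 2t.
That gives (2t + 6) / (√(4*t^2 + 2*t + 6) + 2t).
Divide numerator and denominator by t: the limit is 2/(2·2) = 1/2.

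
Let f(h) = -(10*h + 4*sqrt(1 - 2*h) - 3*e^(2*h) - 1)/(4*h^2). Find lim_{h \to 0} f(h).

Substitution gives 0/0; apply L'Hôpital's rule 2 times.
After differentiating numerator and denominator 2 times the quotient is (-12*e^(2*h) - 4/(1 - 2*h)^(3/2))/(-8); at h = 0 this is 2.

2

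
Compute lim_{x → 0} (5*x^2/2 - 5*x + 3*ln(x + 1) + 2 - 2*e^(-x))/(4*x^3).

1/3

Substitution gives 0/0; apply L'Hôpital's rule 3 times.
After differentiating numerator and denominator 3 times the quotient is (2*e^(-x) + 6/(x + 1)^3)/(24); at x = 0 this is 1/3.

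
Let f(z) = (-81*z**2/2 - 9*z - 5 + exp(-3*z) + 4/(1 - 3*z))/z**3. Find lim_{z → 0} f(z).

Substitution gives 0/0; apply L'Hôpital's rule 3 times.
After differentiating numerator and denominator 3 times the quotient is (-27*e^(-3*z) + 648/(3*z - 1)^4)/(6); at z = 0 this is 207/2.

207/2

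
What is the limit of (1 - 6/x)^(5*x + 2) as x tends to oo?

e^(-30)

The base → 1 and the exponent → ∞: a 1^∞ form.
Take logarithms: (5x + 2)·ln(1 - 6/x). Since ln(1+u) ~ u for small u, this behaves like (5x)·(-6/x) → -30.
So the limit is e^(-30).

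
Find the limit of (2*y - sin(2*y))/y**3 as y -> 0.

Direct substitution gives 0/0.
Apply L'Hôpital: lim (2 - 2*cos(2*y))/(3*y^2), still 0/0.
Apply L'Hôpital: lim (4*sin(2*y))/(6*y), still 0/0.
After 3 applications of L'Hôpital's rule the quotient is (8*cos(2*y))/(6); substituting y = 0 gives 4/3.

4/3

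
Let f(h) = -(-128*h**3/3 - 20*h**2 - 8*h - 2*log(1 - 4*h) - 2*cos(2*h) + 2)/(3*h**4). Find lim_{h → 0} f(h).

-380/9

Substitution gives 0/0; apply L'Hôpital's rule 4 times.
After differentiating numerator and denominator 4 times the quotient is (-32*cos(2*h) + 3072/(4*h - 1)^4)/(-72); at h = 0 this is -380/9.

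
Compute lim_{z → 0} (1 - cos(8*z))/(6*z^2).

Substitution gives 0/0.
Use (1 − cos u)/u² → 1/2 with u = 8z: the limit is 8²/(2·6) = 16/3.

16/3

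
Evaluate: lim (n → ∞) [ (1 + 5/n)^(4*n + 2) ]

Let L be the limit and take ln: ln L = lim (4n + 2)·ln(1 + 5/n) = lim (4n + 2)·(5/n + O(1/n²)) = 20.
Hence L = e^(20).

e^(20)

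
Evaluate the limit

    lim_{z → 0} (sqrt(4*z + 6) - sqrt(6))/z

√(6)/3

A 0/0 form; rationalise with √(6 + 4z) + √6. This collapses the numerator to 4z, leaving 4/(√(6 + 4z) + √6) → 4/(2√6) = √(6)/3.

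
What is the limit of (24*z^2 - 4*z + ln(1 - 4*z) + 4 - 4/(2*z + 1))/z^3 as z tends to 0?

32/3

Substitution gives 0/0; apply L'Hôpital's rule 3 times.
After differentiating numerator and denominator 3 times the quotient is (128/(4*z - 1)^3 + 192/(2*z + 1)^4)/(6); at z = 0 this is 32/3.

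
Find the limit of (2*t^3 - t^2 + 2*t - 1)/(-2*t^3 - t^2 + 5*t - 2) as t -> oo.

-1

Numerator and denominator both have degree 3.
Dividing every term by t^3, all lower-order terms vanish and the limit is the ratio of leading coefficients, 2/(-2) = -1.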